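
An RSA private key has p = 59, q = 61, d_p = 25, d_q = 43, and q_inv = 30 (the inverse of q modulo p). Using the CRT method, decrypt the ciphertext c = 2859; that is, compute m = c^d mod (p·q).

m₁ = c^(d_p) mod p: c ≡ 27 (mod 59), and 27^25 mod 59 = 19.
m₂ = c^(d_q) mod q: c ≡ 53 (mod 61), and 53^43 mod 61 = 37.
h = q_inv·(m₁ − m₂) mod p = 30·(19 − 37) mod 59 = 50.
m = m₂ + h·q = 37 + 50·61 = 3087.

3087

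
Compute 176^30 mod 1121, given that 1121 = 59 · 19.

Mod 59: 176 ≡ 58; 58^30 ≡ 1 (mod 59).
Mod 19: 176 ≡ 5; by Fermat, exponent reduces to 30 mod 18 = 12; 5^12 ≡ 11 (mod 19).
Combine by CRT: x ≡ 1 (mod 59), x ≡ 11 (mod 19) ⇒ x ≡ 296 (mod 1121).

296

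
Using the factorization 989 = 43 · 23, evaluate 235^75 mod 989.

Mod 43: 235 ≡ 20; by Fermat, exponent reduces to 75 mod 42 = 33; 20^33 ≡ 27 (mod 43).
Mod 23: 235 ≡ 5; by Fermat, exponent reduces to 75 mod 22 = 9; 5^9 ≡ 11 (mod 23).
Combine by CRT: x ≡ 27 (mod 43), x ≡ 11 (mod 23) ⇒ x ≡ 586 (mod 989).

586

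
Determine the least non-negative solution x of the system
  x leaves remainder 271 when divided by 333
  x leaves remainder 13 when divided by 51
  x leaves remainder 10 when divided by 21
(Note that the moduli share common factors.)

gcd(333, 51) = 3 and 3 | (13 − 271), so the pair is consistent; merging gives x ≡ 5266 (mod 5661), where 5661 = lcm(333, 51).
gcd(5661, 21) = 3 and 3 | (10 − 5266), so the pair is consistent; merging gives x ≡ 22249 (mod 39627), where 39627 = lcm(5661, 21).
The solution is unique modulo lcm(333, 51, 21) = 39627.

22249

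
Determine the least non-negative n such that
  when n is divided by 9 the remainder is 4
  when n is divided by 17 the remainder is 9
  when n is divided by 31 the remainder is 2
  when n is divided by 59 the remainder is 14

120964

From n ≡ 4 (mod 9) write n = 4 + 9t. Substituting into n ≡ 9 (mod 17) gives 9t ≡ 5 (mod 17), and since 9⁻¹ ≡ 2 (mod 17), t ≡ 10. Hence n ≡ 4 + 9·10 = 94 (mod 153).
From n ≡ 94 (mod 153) write n = 94 + 153t. Substituting into n ≡ 2 (mod 31) gives 153t ≡ 1 (mod 31), and since 29⁻¹ ≡ 15 (mod 31), t ≡ 15. Hence n ≡ 94 + 153·15 = 2389 (mod 4743).
From n ≡ 2389 (mod 4743) write n = 2389 + 4743t. Substituting into n ≡ 14 (mod 59) gives 4743t ≡ 44 (mod 59), and since 23⁻¹ ≡ 18 (mod 59), t ≡ 25. Hence n ≡ 2389 + 4743·25 = 120964 (mod 279837).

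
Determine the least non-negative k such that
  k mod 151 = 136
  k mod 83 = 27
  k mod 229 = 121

The moduli are pairwise coprime; N = 151·83·229 = 2870057.
N/151 = 19007; 19007 ≡ 132 (mod 151); 132·143 ≡ 1, so inverse 143.
N/83 = 34579; 34579 ≡ 51 (mod 83); 51·70 ≡ 1, so inverse 70.
N/229 = 12533; 12533 ≡ 167 (mod 229); 167·48 ≡ 1, so inverse 48.
k ≡ 136·19007·143 + 27·34579·70 + 121·12533·48 = 507794110.
507794110 mod 2870057 = 2664078.

2664078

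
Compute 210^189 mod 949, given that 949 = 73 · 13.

Mod 73: 210 ≡ 64; by Fermat, exponent reduces to 189 mod 72 = 45; 64^45 ≡ 1 (mod 73).
Mod 13: 210 ≡ 2; by Fermat, exponent reduces to 189 mod 12 = 9; 2^9 ≡ 5 (mod 13).
Combine by CRT: x ≡ 1 (mod 73), x ≡ 5 (mod 13) ⇒ x ≡ 512 (mod 949).

512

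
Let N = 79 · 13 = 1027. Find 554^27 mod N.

317

Mod 79: 554 ≡ 1; 1^27 ≡ 1 (mod 79).
Mod 13: 554 ≡ 8; by Fermat, exponent reduces to 27 mod 12 = 3; 8^3 ≡ 5 (mod 13).
Combine by CRT: x ≡ 1 (mod 79), x ≡ 5 (mod 13) ⇒ x ≡ 317 (mod 1027).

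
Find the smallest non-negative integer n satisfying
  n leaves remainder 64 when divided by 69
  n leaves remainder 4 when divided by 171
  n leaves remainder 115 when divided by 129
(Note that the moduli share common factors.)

32494

Combine the congruences pairwise.
gcd(69, 171) = 3 and 3 | (4 − 64), so the pair is consistent; merging gives n ≡ 1030 (mod 3933), where 3933 = lcm(69, 171).
gcd(3933, 129) = 3 and 3 | (115 − 1030), so the pair is consistent; merging gives n ≡ 32494 (mod 169119), where 169119 = lcm(3933, 129).
The solution is unique modulo lcm(69, 171, 129) = 169119.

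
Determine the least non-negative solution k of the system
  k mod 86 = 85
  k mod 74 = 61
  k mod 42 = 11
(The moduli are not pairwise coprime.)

22187

gcd(86, 74) = 2 and 2 | (61 − 85), so the pair is consistent; merging gives k ≡ 3095 (mod 3182), where 3182 = lcm(86, 74).
gcd(3182, 42) = 2 and 2 | (11 − 3095), so the pair is consistent; merging gives k ≡ 22187 (mod 66822), where 66822 = lcm(3182, 42).
The solution is unique modulo lcm(86, 74, 42) = 66822.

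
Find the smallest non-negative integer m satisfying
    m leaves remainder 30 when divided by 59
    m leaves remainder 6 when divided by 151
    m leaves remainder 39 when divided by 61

51950

From m ≡ 30 (mod 59) write m = 30 + 59t. Substituting into m ≡ 6 (mod 151) gives 59t ≡ 127 (mod 151), and since 59⁻¹ ≡ 64 (mod 151), t ≡ 125. Hence m ≡ 30 + 59·125 = 7405 (mod 8909).
From m ≡ 7405 (mod 8909) write m = 7405 + 8909t. Substituting into m ≡ 39 (mod 61) gives 8909t ≡ 15 (mod 61), and since 3⁻¹ ≡ 41 (mod 61), t ≡ 5. Hence m ≡ 7405 + 8909·5 = 51950 (mod 543449).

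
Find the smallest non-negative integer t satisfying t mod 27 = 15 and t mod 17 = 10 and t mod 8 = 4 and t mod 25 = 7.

The moduli are pairwise coprime; N = 27·17·8·25 = 91800.
N/27 = 3400; 3400 ≡ 25 (mod 27); 25·13 ≡ 1, so inverse 13.
N/17 = 5400; 5400 ≡ 11 (mod 17); 11·14 ≡ 1, so inverse 14.
N/8 = 11475; 11475 ≡ 3 (mod 8); 3·3 ≡ 1, so inverse 3.
N/25 = 3672; 3672 ≡ 22 (mod 25); 22·8 ≡ 1, so inverse 8.
t ≡ 15·3400·13 + 10·5400·14 + 4·11475·3 + 7·3672·8 = 1762332.
1762332 mod 91800 = 18132.

18132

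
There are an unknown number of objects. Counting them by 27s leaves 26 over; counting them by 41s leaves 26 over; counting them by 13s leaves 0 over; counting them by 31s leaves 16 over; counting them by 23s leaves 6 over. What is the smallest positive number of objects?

The moduli are pairwise coprime; M = 27·41·13·31·23 = 10260783.
M/27 = 380029; 380029 ≡ 4 (mod 27); 4·7 ≡ 1, so inverse 7.
M/41 = 250263; 250263 ≡ 40 (mod 41); 40·40 ≡ 1, so inverse 40.
M/13 = 789291; 789291 ≡ 9 (mod 13); 9·3 ≡ 1, so inverse 3.
M/31 = 330993; 330993 ≡ 6 (mod 31); 6·26 ≡ 1, so inverse 26.
M/23 = 446121; 446121 ≡ 13 (mod 23); 13·16 ≡ 1, so inverse 16.
N ≡ 26·380029·7 + 26·250263·40 + 0·789291·3 + 16·330993·26 + 6·446121·16 = 509959502.
509959502 mod 10260783 = 7181135.

7181135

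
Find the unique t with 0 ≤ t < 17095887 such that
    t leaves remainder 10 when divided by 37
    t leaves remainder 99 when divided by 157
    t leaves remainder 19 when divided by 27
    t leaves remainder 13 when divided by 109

11778553

From t ≡ 10 (mod 37) write t = 10 + 37s. Substituting into t ≡ 99 (mod 157) gives 37s ≡ 89 (mod 157), and since 37⁻¹ ≡ 17 (mod 157), s ≡ 100. Hence t ≡ 10 + 37·100 = 3710 (mod 5809).
From t ≡ 3710 (mod 5809) write t = 3710 + 5809s. Substituting into t ≡ 19 (mod 27) gives 5809s ≡ 8 (mod 27), and since 4⁻¹ ≡ 7 (mod 27), s ≡ 2. Hence t ≡ 3710 + 5809·2 = 15328 (mod 156843).
From t ≡ 15328 (mod 156843) write t = 15328 + 156843s. Substituting into t ≡ 13 (mod 109) gives 156843s ≡ 54 (mod 109), and since 101⁻¹ ≡ 68 (mod 109), s ≡ 75. Hence t ≡ 15328 + 156843·75 = 11778553 (mod 17095887).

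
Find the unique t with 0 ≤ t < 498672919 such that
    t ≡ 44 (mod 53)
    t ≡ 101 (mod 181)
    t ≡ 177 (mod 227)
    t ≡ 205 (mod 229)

313402506

From t ≡ 44 (mod 53) write t = 44 + 53s. Substituting into t ≡ 101 (mod 181) gives 53s ≡ 57 (mod 181), and since 53⁻¹ ≡ 41 (mod 181), s ≡ 165. Hence t ≡ 44 + 53·165 = 8789 (mod 9593).
From t ≡ 8789 (mod 9593) write t = 8789 + 9593s. Substituting into t ≡ 177 (mod 227) gives 9593s ≡ 14 (mod 227), and since 59⁻¹ ≡ 177 (mod 227), s ≡ 208. Hence t ≡ 8789 + 9593·208 = 2004133 (mod 2177611).
From t ≡ 2004133 (mod 2177611) write t = 2004133 + 2177611s. Substituting into t ≡ 205 (mod 229) gives 2177611s ≡ 51 (mod 229), and since 50⁻¹ ≡ 142 (mod 229), s ≡ 143. Hence t ≡ 2004133 + 2177611·143 = 313402506 (mod 498672919).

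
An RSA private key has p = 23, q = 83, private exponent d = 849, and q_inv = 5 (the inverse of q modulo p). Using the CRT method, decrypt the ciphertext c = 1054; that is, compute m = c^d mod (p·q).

76

d_p = d mod (p−1) = 849 mod 22 = 13; d_q = d mod (q−1) = 29.
m₁ = c^(d_p) mod p: c ≡ 19 (mod 23), and 19^13 mod 23 = 7.
m₂ = c^(d_q) mod q: c ≡ 58 (mod 83), and 58^29 mod 83 = 76.
h = q_inv·(m₁ − m₂) mod p = 5·(7 − 76) mod 23 = 0.
m = m₂ + h·q = 76 + 0·83 = 76.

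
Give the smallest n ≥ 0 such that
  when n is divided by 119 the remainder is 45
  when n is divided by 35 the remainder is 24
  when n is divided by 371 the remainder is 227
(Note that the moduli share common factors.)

26939

Combine the congruences pairwise.
gcd(119, 35) = 7 and 7 | (24 − 45), so the pair is consistent; merging gives n ≡ 164 (mod 595), where 595 = lcm(119, 35).
gcd(595, 371) = 7 and 7 | (227 − 164), so the pair is consistent; merging gives n ≡ 26939 (mod 31535), where 31535 = lcm(595, 371).
The solution is unique modulo lcm(119, 35, 371) = 31535.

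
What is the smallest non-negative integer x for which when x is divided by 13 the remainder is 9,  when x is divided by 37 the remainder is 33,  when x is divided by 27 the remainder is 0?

4806

Combine the congruences pairwise.
From x ≡ 9 (mod 13) write x = 9 + 13t. Substituting into x ≡ 33 (mod 37) gives 13t ≡ 24 (mod 37), and since 13⁻¹ ≡ 20 (mod 37), t ≡ 36. Hence x ≡ 9 + 13·36 = 477 (mod 481).
From x ≡ 477 (mod 481) write x = 477 + 481t. Substituting into x ≡ 0 (mod 27) gives 481t ≡ 9 (mod 27), and since 22⁻¹ ≡ 16 (mod 27), t ≡ 9. Hence x ≡ 477 + 481·9 = 4806 (mod 12987).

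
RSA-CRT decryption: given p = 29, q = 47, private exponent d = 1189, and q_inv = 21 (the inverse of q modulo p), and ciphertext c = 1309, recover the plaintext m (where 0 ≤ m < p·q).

167

d_p = d mod (p−1) = 1189 mod 28 = 13; d_q = d mod (q−1) = 39.
m₁ = c^(d_p) mod p: c ≡ 4 (mod 29), and 4^13 mod 29 = 22.
m₂ = c^(d_q) mod q: c ≡ 40 (mod 47), and 40^39 mod 47 = 26.
h = q_inv·(m₁ − m₂) mod p = 21·(22 − 26) mod 29 = 3.
m = m₂ + h·q = 26 + 3·47 = 167.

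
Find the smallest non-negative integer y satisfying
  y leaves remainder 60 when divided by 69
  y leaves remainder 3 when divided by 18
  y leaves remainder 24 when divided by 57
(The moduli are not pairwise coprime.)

Combine the congruences pairwise.
gcd(69, 18) = 3 and 3 | (3 − 60), so the pair is consistent; merging gives y ≡ 129 (mod 414), where 414 = lcm(69, 18).
gcd(414, 57) = 3 and 3 | (24 − 129), so the pair is consistent; merging gives y ≡ 5097 (mod 7866), where 7866 = lcm(414, 57).
The solution is unique modulo lcm(69, 18, 57) = 7866.

5097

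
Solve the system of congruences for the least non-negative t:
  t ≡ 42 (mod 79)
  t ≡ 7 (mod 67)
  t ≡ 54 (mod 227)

From t ≡ 42 (mod 79) write t = 42 + 79s. Substituting into t ≡ 7 (mod 67) gives 79s ≡ 32 (mod 67), and since 12⁻¹ ≡ 28 (mod 67), s ≡ 25. Hence t ≡ 42 + 79·25 = 2017 (mod 5293).
From t ≡ 2017 (mod 5293) write t = 2017 + 5293s. Substituting into t ≡ 54 (mod 227) gives 5293s ≡ 80 (mod 227), and since 72⁻¹ ≡ 41 (mod 227), s ≡ 102. Hence t ≡ 2017 + 5293·102 = 541903 (mod 1201511).

541903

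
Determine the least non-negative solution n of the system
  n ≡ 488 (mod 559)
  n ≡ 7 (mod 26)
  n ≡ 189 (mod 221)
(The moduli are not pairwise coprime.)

gcd(559, 26) = 13 and 13 | (7 − 488), so the pair is consistent; merging gives n ≡ 1047 (mod 1118), where 1118 = lcm(559, 26).
gcd(1118, 221) = 13 and 13 | (189 − 1047), so the pair is consistent; merging gives n ≡ 3283 (mod 19006), where 19006 = lcm(1118, 221).
The solution is unique modulo lcm(559, 26, 221) = 19006.

3283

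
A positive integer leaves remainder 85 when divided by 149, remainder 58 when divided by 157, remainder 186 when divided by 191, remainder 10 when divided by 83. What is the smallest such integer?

171193486

The moduli are pairwise coprime; N = 149·157·191·83 = 370849229.
N/149 = 2488921; 2488921 ≡ 25 (mod 149); 25·6 ≡ 1, so inverse 6.
N/157 = 2362097; 2362097 ≡ 32 (mod 157); 32·54 ≡ 1, so inverse 54.
N/191 = 1941619; 1941619 ≡ 104 (mod 191); 104·90 ≡ 1, so inverse 90.
N/83 = 4468063; 4468063 ≡ 7 (mod 83); 7·12 ≡ 1, so inverse 12.
x ≡ 85·2488921·6 + 58·2362097·54 + 186·1941619·90 + 10·4468063·12 = 41706307134.
41706307134 mod 370849229 = 171193486.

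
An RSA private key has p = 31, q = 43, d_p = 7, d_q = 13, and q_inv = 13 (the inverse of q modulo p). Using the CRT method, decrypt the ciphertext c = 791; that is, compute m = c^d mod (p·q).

1217

m₁ = c^(d_p) mod p: c ≡ 16 (mod 31), and 16^7 mod 31 = 8.
m₂ = c^(d_q) mod q: c ≡ 17 (mod 43), and 17^13 mod 43 = 13.
h = q_inv·(m₁ − m₂) mod p = 13·(8 − 13) mod 31 = 28.
m = m₂ + h·q = 13 + 28·43 = 1217.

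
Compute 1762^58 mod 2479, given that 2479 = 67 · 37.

Mod 67: 1762 ≡ 20; 20^58 ≡ 21 (mod 67).
Mod 37: 1762 ≡ 23; by Fermat, exponent reduces to 58 mod 36 = 22; 23^22 ≡ 27 (mod 37).
Combine by CRT: x ≡ 21 (mod 67), x ≡ 27 (mod 37) ⇒ x ≡ 1026 (mod 2479).

1026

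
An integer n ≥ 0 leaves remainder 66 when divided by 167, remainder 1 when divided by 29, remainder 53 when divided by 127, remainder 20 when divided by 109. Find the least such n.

The moduli are pairwise coprime; M = 167·29·127·109 = 67041649.
M/167 = 401447; 401447 ≡ 146 (mod 167); 146·159 ≡ 1, so inverse 159.
M/29 = 2311781; 2311781 ≡ 17 (mod 29); 17·12 ≡ 1, so inverse 12.
M/127 = 527887; 527887 ≡ 75 (mod 127); 75·105 ≡ 1, so inverse 105.
M/109 = 615061; 615061 ≡ 83 (mod 109); 83·88 ≡ 1, so inverse 88.
n ≡ 66·401447·159 + 1·2311781·12 + 53·527887·105 + 20·615061·88 = 8260724705.
8260724705 mod 67041649 = 14601878.

14601878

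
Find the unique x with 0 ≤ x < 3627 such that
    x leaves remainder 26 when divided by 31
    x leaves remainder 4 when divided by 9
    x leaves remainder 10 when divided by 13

The moduli are pairwise coprime; N = 31·9·13 = 3627.
N/31 = 117; 117 ≡ 24 (mod 31); 24·22 ≡ 1, so inverse 22.
N/9 = 403; 403 ≡ 7 (mod 9); 7·4 ≡ 1, so inverse 4.
N/13 = 279; 279 ≡ 6 (mod 13); 6·11 ≡ 1, so inverse 11.
x ≡ 26·117·22 + 4·403·4 + 10·279·11 = 104062.
104062 mod 3627 = 2506.

2506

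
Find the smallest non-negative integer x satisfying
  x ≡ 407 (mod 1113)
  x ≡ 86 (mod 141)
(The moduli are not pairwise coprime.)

gcd(1113, 141) = 3 and 3 | (86 − 407), so the pair is consistent; merging gives x ≡ 13763 (mod 52311), where 52311 = lcm(1113, 141).
The solution is unique modulo lcm(1113, 141) = 52311.

13763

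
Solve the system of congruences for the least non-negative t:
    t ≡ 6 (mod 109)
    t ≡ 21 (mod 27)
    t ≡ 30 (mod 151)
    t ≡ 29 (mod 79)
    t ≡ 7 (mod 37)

260021577

From t ≡ 6 (mod 109) write t = 6 + 109s. Substituting into t ≡ 21 (mod 27) gives 109s ≡ 15 (mod 27), and since 1⁻¹ ≡ 1 (mod 27), s ≡ 15. Hence t ≡ 6 + 109·15 = 1641 (mod 2943).
From t ≡ 1641 (mod 2943) write t = 1641 + 2943s. Substituting into t ≡ 30 (mod 151) gives 2943s ≡ 50 (mod 151), and since 74⁻¹ ≡ 100 (mod 151), s ≡ 17. Hence t ≡ 1641 + 2943·17 = 51672 (mod 444393).
From t ≡ 51672 (mod 444393) write t = 51672 + 444393s. Substituting into t ≡ 29 (mod 79) gives 444393s ≡ 23 (mod 79), and since 18⁻¹ ≡ 22 (mod 79), s ≡ 32. Hence t ≡ 51672 + 444393·32 = 14272248 (mod 35107047).
From t ≡ 14272248 (mod 35107047) write t = 14272248 + 35107047s. Substituting into t ≡ 7 (mod 37) gives 35107047s ≡ 28 (mod 37), and since 4⁻¹ ≡ 28 (mod 37), s ≡ 7. Hence t ≡ 14272248 + 35107047·7 = 260021577 (mod 1298960739).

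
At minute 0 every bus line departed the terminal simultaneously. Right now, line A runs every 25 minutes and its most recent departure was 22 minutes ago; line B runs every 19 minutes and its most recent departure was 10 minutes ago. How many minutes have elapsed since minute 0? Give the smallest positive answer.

From t ≡ 22 (mod 25) write t = 22 + 25s. Substituting into t ≡ 10 (mod 19) gives 25s ≡ 7 (mod 19), and since 6⁻¹ ≡ 16 (mod 19), s ≡ 17. Hence t ≡ 22 + 25·17 = 447 (mod 475).

447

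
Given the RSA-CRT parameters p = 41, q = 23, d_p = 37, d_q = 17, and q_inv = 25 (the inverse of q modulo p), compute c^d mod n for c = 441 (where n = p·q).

m₁ = c^(d_p) mod p: c ≡ 31 (mod 41), and 31^37 mod 41 = 23.
m₂ = c^(d_q) mod q: c ≡ 4 (mod 23), and 4^17 mod 23 = 2.
h = q_inv·(m₁ − m₂) mod p = 25·(23 − 2) mod 41 = 33.
m = m₂ + h·q = 2 + 33·23 = 761.

761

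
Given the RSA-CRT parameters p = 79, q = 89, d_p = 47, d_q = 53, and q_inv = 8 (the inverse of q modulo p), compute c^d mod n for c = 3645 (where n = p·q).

m₁ = c^(d_p) mod p: c ≡ 11 (mod 79), and 11^47 mod 79 = 44.
m₂ = c^(d_q) mod q: c ≡ 85 (mod 89), and 85^53 mod 89 = 50.
h = q_inv·(m₁ − m₂) mod p = 8·(44 − 50) mod 79 = 31.
m = m₂ + h·q = 50 + 31·89 = 2809.

2809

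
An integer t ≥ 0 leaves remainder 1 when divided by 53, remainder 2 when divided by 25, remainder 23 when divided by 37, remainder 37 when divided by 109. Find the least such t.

4614552

From t ≡ 1 (mod 53) write t = 1 + 53s. Substituting into t ≡ 2 (mod 25) gives 53s ≡ 1 (mod 25), and since 3⁻¹ ≡ 17 (mod 25), s ≡ 17. Hence t ≡ 1 + 53·17 = 902 (mod 1325).
From t ≡ 902 (mod 1325) write t = 902 + 1325s. Substituting into t ≡ 23 (mod 37) gives 1325s ≡ 9 (mod 37), and since 30⁻¹ ≡ 21 (mod 37), s ≡ 4. Hence t ≡ 902 + 1325·4 = 6202 (mod 49025).
From t ≡ 6202 (mod 49025) write t = 6202 + 49025s. Substituting into t ≡ 37 (mod 109) gives 49025s ≡ 48 (mod 109), and since 84⁻¹ ≡ 61 (mod 109), s ≡ 94. Hence t ≡ 6202 + 49025·94 = 4614552 (mod 5343725).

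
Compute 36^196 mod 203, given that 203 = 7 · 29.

1

Mod 7: 36 ≡ 1; by Fermat, exponent reduces to 196 mod 6 = 4; 1^4 ≡ 1 (mod 7).
Mod 29: 36 ≡ 7; since 28 | 196, by Fermat 7^196 ≡ 1 (mod 29).
Combine by CRT: x ≡ 1 (mod 7), x ≡ 1 (mod 29) ⇒ x ≡ 1 (mod 203).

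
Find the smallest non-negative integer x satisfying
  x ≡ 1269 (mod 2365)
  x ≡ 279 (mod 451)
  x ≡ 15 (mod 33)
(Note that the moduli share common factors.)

270879

Combine the congruences pairwise.
gcd(2365, 451) = 11 and 11 | (279 − 1269), so the pair is consistent; merging gives x ≡ 76949 (mod 96965), where 96965 = lcm(2365, 451).
gcd(96965, 33) = 11 and 11 | (15 − 76949), so the pair is consistent; merging gives x ≡ 270879 (mod 290895), where 290895 = lcm(96965, 33).
The solution is unique modulo lcm(2365, 451, 33) = 290895.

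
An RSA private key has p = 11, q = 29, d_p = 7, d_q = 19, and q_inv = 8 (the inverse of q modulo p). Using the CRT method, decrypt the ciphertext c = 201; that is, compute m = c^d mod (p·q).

m₁ = c^(d_p) mod p: c ≡ 3 (mod 11), and 3^7 mod 11 = 9.
m₂ = c^(d_q) mod q: c ≡ 27 (mod 29), and 27^19 mod 29 = 3.
h = q_inv·(m₁ − m₂) mod p = 8·(9 − 3) mod 11 = 4.
m = m₂ + h·q = 3 + 4·29 = 119.

119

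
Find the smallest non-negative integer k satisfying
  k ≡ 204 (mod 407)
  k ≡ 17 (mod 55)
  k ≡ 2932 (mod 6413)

gcd(407, 55) = 11 and 11 | (17 − 204), so the pair is consistent; merging gives k ≡ 1832 (mod 2035), where 2035 = lcm(407, 55).
gcd(2035, 6413) = 11 and 11 | (2932 − 1832), so the pair is consistent; merging gives k ≡ 996947 (mod 1186405), where 1186405 = lcm(2035, 6413).
The solution is unique modulo lcm(407, 55, 6413) = 1186405.

996947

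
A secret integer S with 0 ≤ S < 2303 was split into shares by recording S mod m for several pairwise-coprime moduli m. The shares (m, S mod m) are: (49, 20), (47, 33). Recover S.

Combine the congruences pairwise.
From S ≡ 20 (mod 49) write S = 20 + 49t. Substituting into S ≡ 33 (mod 47) gives 49t ≡ 13 (mod 47), and since 2⁻¹ ≡ 24 (mod 47), t ≡ 30. Hence S ≡ 20 + 49·30 = 1490 (mod 2303).

1490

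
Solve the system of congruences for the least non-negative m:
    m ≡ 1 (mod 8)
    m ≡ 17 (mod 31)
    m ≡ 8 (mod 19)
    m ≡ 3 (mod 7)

26057

The moduli are pairwise coprime; N = 8·31·19·7 = 32984.
N/8 = 4123; 4123 ≡ 3 (mod 8); 3·3 ≡ 1, so inverse 3.
N/31 = 1064; 1064 ≡ 10 (mod 31); 10·28 ≡ 1, so inverse 28.
N/19 = 1736; 1736 ≡ 7 (mod 19); 7·11 ≡ 1, so inverse 11.
N/7 = 4712; 4712 ≡ 1 (mod 7), inverse 1.
m ≡ 1·4123·3 + 17·1064·28 + 8·1736·11 + 3·4712·1 = 685737.
685737 mod 32984 = 26057.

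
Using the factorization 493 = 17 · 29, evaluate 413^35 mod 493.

Mod 17: 413 ≡ 5; by Fermat, exponent reduces to 35 mod 16 = 3; 5^3 ≡ 6 (mod 17).
Mod 29: 413 ≡ 7; by Fermat, exponent reduces to 35 mod 28 = 7; 7^7 ≡ 1 (mod 29).
Combine by CRT: x ≡ 6 (mod 17), x ≡ 1 (mod 29) ⇒ x ≡ 465 (mod 493).

465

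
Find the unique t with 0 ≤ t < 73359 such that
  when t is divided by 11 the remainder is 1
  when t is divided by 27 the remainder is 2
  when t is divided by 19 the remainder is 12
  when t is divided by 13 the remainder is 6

42230

Combine the congruences pairwise.
From t ≡ 1 (mod 11) write t = 1 + 11s. Substituting into t ≡ 2 (mod 27) gives 11s ≡ 1 (mod 27), and since 11⁻¹ ≡ 5 (mod 27), s ≡ 5. Hence t ≡ 1 + 11·5 = 56 (mod 297).
From t ≡ 56 (mod 297) write t = 56 + 297s. Substituting into t ≡ 12 (mod 19) gives 297s ≡ 13 (mod 19), and since 12⁻¹ ≡ 8 (mod 19), s ≡ 9. Hence t ≡ 56 + 297·9 = 2729 (mod 5643).
From t ≡ 2729 (mod 5643) write t = 2729 + 5643s. Substituting into t ≡ 6 (mod 13) gives 5643s ≡ 7 (mod 13), and since 1⁻¹ ≡ 1 (mod 13), s ≡ 7. Hence t ≡ 2729 + 5643·7 = 42230 (mod 73359).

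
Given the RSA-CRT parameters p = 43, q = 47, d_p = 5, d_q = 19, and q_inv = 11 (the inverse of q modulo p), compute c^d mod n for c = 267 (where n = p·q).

1042

m₁ = c^(d_p) mod p: c ≡ 9 (mod 43), and 9^5 mod 43 = 10.
m₂ = c^(d_q) mod q: c ≡ 32 (mod 47), and 32^19 mod 47 = 8.
h = q_inv·(m₁ − m₂) mod p = 11·(10 − 8) mod 43 = 22.
m = m₂ + h·q = 8 + 22·47 = 1042.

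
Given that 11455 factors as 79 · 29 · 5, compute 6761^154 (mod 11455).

Mod 79: 6761 ≡ 46; by Fermat, exponent reduces to 154 mod 78 = 76; 46^76 ≡ 65 (mod 79).
Mod 29: 6761 ≡ 4; by Fermat, exponent reduces to 154 mod 28 = 14; 4^14 ≡ 1 (mod 29).
Mod 5: 6761 ≡ 1; by Fermat, exponent reduces to 154 mod 4 = 2; 1^2 ≡ 1 (mod 5).
Combine by CRT: x ≡ 65 (mod 79), x ≡ 1 (mod 29), x ≡ 1 (mod 5) ⇒ x ≡ 9861 (mod 11455).

9861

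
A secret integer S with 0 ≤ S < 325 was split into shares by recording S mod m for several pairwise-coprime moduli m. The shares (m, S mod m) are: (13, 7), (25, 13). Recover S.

From S ≡ 7 (mod 13) write S = 7 + 13t. Substituting into S ≡ 13 (mod 25) gives 13t ≡ 6 (mod 25), and since 13⁻¹ ≡ 2 (mod 25), t ≡ 12. Hence S ≡ 7 + 13·12 = 163 (mod 325).

163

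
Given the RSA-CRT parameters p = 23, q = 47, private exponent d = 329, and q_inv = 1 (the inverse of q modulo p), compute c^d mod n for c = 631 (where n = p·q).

214

d_p = d mod (p−1) = 329 mod 22 = 21; d_q = d mod (q−1) = 7.
m₁ = c^(d_p) mod p: c ≡ 10 (mod 23), and 10^21 mod 23 = 7.
m₂ = c^(d_q) mod q: c ≡ 20 (mod 47), and 20^7 mod 47 = 26.
h = q_inv·(m₁ − m₂) mod p = 1·(7 − 26) mod 23 = 4.
m = m₂ + h·q = 26 + 4·47 = 214.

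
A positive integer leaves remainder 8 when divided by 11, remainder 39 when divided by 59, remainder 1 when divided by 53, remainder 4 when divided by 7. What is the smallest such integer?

From t ≡ 8 (mod 11) write t = 8 + 11s. Substituting into t ≡ 39 (mod 59) gives 11s ≡ 31 (mod 59), and since 11⁻¹ ≡ 43 (mod 59), s ≡ 35. Hence t ≡ 8 + 11·35 = 393 (mod 649).
From t ≡ 393 (mod 649) write t = 393 + 649s. Substituting into t ≡ 1 (mod 53) gives 649s ≡ 32 (mod 53), and since 13⁻¹ ≡ 49 (mod 53), s ≡ 31. Hence t ≡ 393 + 649·31 = 20512 (mod 34397).
From t ≡ 20512 (mod 34397) write t = 20512 + 34397s. Substituting into t ≡ 4 (mod 7) gives 34397s ≡ 2 (mod 7), and since 6⁻¹ ≡ 6 (mod 7), s ≡ 5. Hence t ≡ 20512 + 34397·5 = 192497 (mod 240779).

192497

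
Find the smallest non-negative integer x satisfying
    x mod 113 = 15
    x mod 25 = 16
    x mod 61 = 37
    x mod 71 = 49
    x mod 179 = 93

The moduli are pairwise coprime; N = 113·25·61·71·179 = 2190078425.
N/113 = 19381225; 19381225 ≡ 30 (mod 113); 30·49 ≡ 1, so inverse 49.
N/25 = 87603137; 87603137 ≡ 12 (mod 25); 12·23 ≡ 1, so inverse 23.
N/61 = 35902925; 35902925 ≡ 33 (mod 61); 33·37 ≡ 1, so inverse 37.
N/71 = 30846175; 30846175 ≡ 12 (mod 71); 12·6 ≡ 1, so inverse 6.
N/179 = 12235075; 12235075 ≡ 67 (mod 179); 67·171 ≡ 1, so inverse 171.
x ≡ 15·19381225·49 + 16·87603137·23 + 37·35902925·37 + 49·30846175·6 + 93·12235075·171 = 299277432291.
299277432291 mod 2190078425 = 1426766491.

1426766491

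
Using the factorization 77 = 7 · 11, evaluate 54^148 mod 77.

23

Mod 7: 54 ≡ 5; by Fermat, exponent reduces to 148 mod 6 = 4; 5^4 ≡ 2 (mod 7).
Mod 11: 54 ≡ 10; by Fermat, exponent reduces to 148 mod 10 = 8; 10^8 ≡ 1 (mod 11).
Combine by CRT: x ≡ 2 (mod 7), x ≡ 1 (mod 11) ⇒ x ≡ 23 (mod 77).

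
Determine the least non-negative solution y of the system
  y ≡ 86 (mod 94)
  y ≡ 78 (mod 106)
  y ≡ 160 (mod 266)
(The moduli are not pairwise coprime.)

471778

gcd(94, 106) = 2 and 2 | (78 − 86), so the pair is consistent; merging gives y ≡ 3470 (mod 4982), where 4982 = lcm(94, 106).
gcd(4982, 266) = 2 and 2 | (160 − 3470), so the pair is consistent; merging gives y ≡ 471778 (mod 662606), where 662606 = lcm(4982, 266).
The solution is unique modulo lcm(94, 106, 266) = 662606.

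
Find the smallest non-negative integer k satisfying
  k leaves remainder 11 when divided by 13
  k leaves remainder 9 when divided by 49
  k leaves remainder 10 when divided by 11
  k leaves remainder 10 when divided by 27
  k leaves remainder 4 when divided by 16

The moduli are pairwise coprime; N = 13·49·11·27·16 = 3027024.
N/13 = 232848; 232848 ≡ 5 (mod 13); 5·8 ≡ 1, so inverse 8.
N/49 = 61776; 61776 ≡ 36 (mod 49); 36·15 ≡ 1, so inverse 15.
N/11 = 275184; 275184 ≡ 8 (mod 11); 8·7 ≡ 1, so inverse 7.
N/27 = 112112; 112112 ≡ 8 (mod 27); 8·17 ≡ 1, so inverse 17.
N/16 = 189189; 189189 ≡ 5 (mod 16); 5·13 ≡ 1, so inverse 13.
k ≡ 11·232848·8 + 9·61776·15 + 10·275184·7 + 10·112112·17 + 4·189189·13 = 76990132.
76990132 mod 3027024 = 1314532.

1314532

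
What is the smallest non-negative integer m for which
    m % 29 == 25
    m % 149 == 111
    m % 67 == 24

The moduli are pairwise coprime; N = 29·149·67 = 289507.
N/29 = 9983; 9983 ≡ 7 (mod 29); 7·25 ≡ 1, so inverse 25.
N/149 = 1943; 1943 ≡ 6 (mod 149); 6·25 ≡ 1, so inverse 25.
N/67 = 4321; 4321 ≡ 33 (mod 67); 33·65 ≡ 1, so inverse 65.
m ≡ 25·9983·25 + 111·1943·25 + 24·4321·65 = 18371960.
18371960 mod 289507 = 133019.

133019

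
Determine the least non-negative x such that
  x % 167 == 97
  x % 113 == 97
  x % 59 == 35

377517

The moduli are pairwise coprime; N = 167·113·59 = 1113389.
N/167 = 6667; 6667 ≡ 154 (mod 167); 154·77 ≡ 1, so inverse 77.
N/113 = 9853; 9853 ≡ 22 (mod 113); 22·36 ≡ 1, so inverse 36.
N/59 = 18871; 18871 ≡ 50 (mod 59); 50·13 ≡ 1, so inverse 13.
x ≡ 97·6667·77 + 97·9853·36 + 35·18871·13 = 92788804.
92788804 mod 1113389 = 377517.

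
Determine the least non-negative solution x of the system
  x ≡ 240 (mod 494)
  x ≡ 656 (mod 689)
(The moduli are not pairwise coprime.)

6168

gcd(494, 689) = 13 and 13 | (656 − 240), so the pair is consistent; merging gives x ≡ 6168 (mod 26182), where 26182 = lcm(494, 689).
The solution is unique modulo lcm(494, 689) = 26182.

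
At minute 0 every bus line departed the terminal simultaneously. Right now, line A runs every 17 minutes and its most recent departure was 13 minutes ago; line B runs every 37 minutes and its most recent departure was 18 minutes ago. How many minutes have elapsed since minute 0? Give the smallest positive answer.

From t ≡ 13 (mod 17) write t = 13 + 17s. Substituting into t ≡ 18 (mod 37) gives 17s ≡ 5 (mod 37), and since 17⁻¹ ≡ 24 (mod 37), s ≡ 9. Hence t ≡ 13 + 17·9 = 166 (mod 629).

166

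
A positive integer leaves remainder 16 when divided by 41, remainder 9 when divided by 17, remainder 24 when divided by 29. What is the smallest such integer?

13915

The moduli are pairwise coprime; N = 41·17·29 = 20213.
N/41 = 493; 493 ≡ 1 (mod 41), inverse 1.
N/17 = 1189; 1189 ≡ 16 (mod 17); 16·16 ≡ 1, so inverse 16.
N/29 = 697; 697 ≡ 1 (mod 29), inverse 1.
x ≡ 16·493·1 + 9·1189·16 + 24·697·1 = 195832.
195832 mod 20213 = 13915.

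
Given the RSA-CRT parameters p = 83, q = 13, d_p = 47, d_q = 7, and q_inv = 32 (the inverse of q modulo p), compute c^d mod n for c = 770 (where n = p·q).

m₁ = c^(d_p) mod p: c ≡ 23 (mod 83), and 23^47 mod 83 = 77.
m₂ = c^(d_q) mod q: c ≡ 3 (mod 13), and 3^7 mod 13 = 3.
h = q_inv·(m₁ − m₂) mod p = 32·(77 − 3) mod 83 = 44.
m = m₂ + h·q = 3 + 44·13 = 575.

575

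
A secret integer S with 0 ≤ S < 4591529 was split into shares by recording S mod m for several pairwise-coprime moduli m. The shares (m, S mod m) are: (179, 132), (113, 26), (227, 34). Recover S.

From S ≡ 132 (mod 179) write S = 132 + 179t. Substituting into S ≡ 26 (mod 113) gives 179t ≡ 7 (mod 113), and since 66⁻¹ ≡ 12 (mod 113), t ≡ 84. Hence S ≡ 132 + 179·84 = 15168 (mod 20227).
From S ≡ 15168 (mod 20227) write S = 15168 + 20227t. Substituting into S ≡ 34 (mod 227) gives 20227t ≡ 75 (mod 227), and since 24⁻¹ ≡ 123 (mod 227), t ≡ 145. Hence S ≡ 15168 + 20227·145 = 2948083 (mod 4591529).

2948083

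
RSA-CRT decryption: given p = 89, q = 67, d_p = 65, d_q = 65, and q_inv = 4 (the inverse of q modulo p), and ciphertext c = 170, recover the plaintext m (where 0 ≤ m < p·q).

456

m₁ = c^(d_p) mod p: c ≡ 81 (mod 89), and 81^65 mod 89 = 11.
m₂ = c^(d_q) mod q: c ≡ 36 (mod 67), and 36^65 mod 67 = 54.
h = q_inv·(m₁ − m₂) mod p = 4·(11 − 54) mod 89 = 6.
m = m₂ + h·q = 54 + 6·67 = 456.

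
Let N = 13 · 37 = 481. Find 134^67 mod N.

Mod 13: 134 ≡ 4; by Fermat, exponent reduces to 67 mod 12 = 7; 4^7 ≡ 4 (mod 13).
Mod 37: 134 ≡ 23; by Fermat, exponent reduces to 67 mod 36 = 31; 23^31 ≡ 14 (mod 37).
Combine by CRT: x ≡ 4 (mod 13), x ≡ 14 (mod 37) ⇒ x ≡ 199 (mod 481).

199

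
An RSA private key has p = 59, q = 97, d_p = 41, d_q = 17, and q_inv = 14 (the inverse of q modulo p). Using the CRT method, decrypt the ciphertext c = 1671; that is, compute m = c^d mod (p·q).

m₁ = c^(d_p) mod p: c ≡ 19 (mod 59), and 19^41 mod 59 = 3.
m₂ = c^(d_q) mod q: c ≡ 22 (mod 97), and 22^17 mod 97 = 22.
h = q_inv·(m₁ − m₂) mod p = 14·(3 − 22) mod 59 = 29.
m = m₂ + h·q = 22 + 29·97 = 2835.

2835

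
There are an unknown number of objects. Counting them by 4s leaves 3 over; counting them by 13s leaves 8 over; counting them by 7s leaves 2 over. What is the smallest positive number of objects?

359

The moduli are pairwise coprime; M = 4·13·7 = 364.
M/4 = 91; 91 ≡ 3 (mod 4); 3·3 ≡ 1, so inverse 3.
M/13 = 28; 28 ≡ 2 (mod 13); 2·7 ≡ 1, so inverse 7.
M/7 = 52; 52 ≡ 3 (mod 7); 3·5 ≡ 1, so inverse 5.
N ≡ 3·91·3 + 8·28·7 + 2·52·5 = 2907.
2907 mod 364 = 359.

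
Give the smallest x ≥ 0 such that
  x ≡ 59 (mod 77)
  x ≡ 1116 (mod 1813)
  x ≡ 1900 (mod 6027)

gcd(77, 1813) = 7 and 7 | (1116 − 59), so the pair is consistent; merging gives x ≡ 11994 (mod 19943), where 19943 = lcm(77, 1813).
gcd(19943, 6027) = 49 and 49 | (1900 − 11994), so the pair is consistent; merging gives x ≡ 291196 (mod 2452989), where 2452989 = lcm(19943, 6027).
The solution is unique modulo lcm(77, 1813, 6027) = 2452989.

291196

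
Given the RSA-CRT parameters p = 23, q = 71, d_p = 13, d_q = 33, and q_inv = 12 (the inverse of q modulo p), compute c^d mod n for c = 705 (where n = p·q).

m₁ = c^(d_p) mod p: c ≡ 15 (mod 23), and 15^13 mod 23 = 5.
m₂ = c^(d_q) mod q: c ≡ 66 (mod 71), and 66^33 mod 71 = 17.
h = q_inv·(m₁ − m₂) mod p = 12·(5 − 17) mod 23 = 17.
m = m₂ + h·q = 17 + 17·71 = 1224.

1224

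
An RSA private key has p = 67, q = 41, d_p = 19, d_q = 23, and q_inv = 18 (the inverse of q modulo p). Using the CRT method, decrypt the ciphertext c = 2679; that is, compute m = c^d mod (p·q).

m₁ = c^(d_p) mod p: c ≡ 66 (mod 67), and 66^19 mod 67 = 66.
m₂ = c^(d_q) mod q: c ≡ 14 (mod 41), and 14^23 mod 41 = 3.
h = q_inv·(m₁ − m₂) mod p = 18·(66 − 3) mod 67 = 62.
m = m₂ + h·q = 3 + 62·41 = 2545.

2545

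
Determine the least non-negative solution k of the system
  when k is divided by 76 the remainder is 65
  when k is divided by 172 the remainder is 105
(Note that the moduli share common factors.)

3029

gcd(76, 172) = 4 and 4 | (105 − 65), so the pair is consistent; merging gives k ≡ 3029 (mod 3268), where 3268 = lcm(76, 172).
The solution is unique modulo lcm(76, 172) = 3268.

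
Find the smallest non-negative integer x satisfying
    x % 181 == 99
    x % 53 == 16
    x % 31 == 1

84445

From x ≡ 99 (mod 181) write x = 99 + 181t. Substituting into x ≡ 16 (mod 53) gives 181t ≡ 23 (mod 53), and since 22⁻¹ ≡ 41 (mod 53), t ≡ 42. Hence x ≡ 99 + 181·42 = 7701 (mod 9593).
From x ≡ 7701 (mod 9593) write x = 7701 + 9593t. Substituting into x ≡ 1 (mod 31) gives 9593t ≡ 19 (mod 31), and since 14⁻¹ ≡ 20 (mod 31), t ≡ 8. Hence x ≡ 7701 + 9593·8 = 84445 (mod 297383).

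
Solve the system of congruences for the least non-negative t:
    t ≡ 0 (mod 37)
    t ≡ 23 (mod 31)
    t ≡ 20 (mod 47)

The moduli are pairwise coprime; N = 37·31·47 = 53909.
N/37 = 1457; 1457 ≡ 14 (mod 37); 14·8 ≡ 1, so inverse 8.
N/31 = 1739; 1739 ≡ 3 (mod 31); 3·21 ≡ 1, so inverse 21.
N/47 = 1147; 1147 ≡ 19 (mod 47); 19·5 ≡ 1, so inverse 5.
t ≡ 0·1457·8 + 23·1739·21 + 20·1147·5 = 954637.
954637 mod 53909 = 38184.

38184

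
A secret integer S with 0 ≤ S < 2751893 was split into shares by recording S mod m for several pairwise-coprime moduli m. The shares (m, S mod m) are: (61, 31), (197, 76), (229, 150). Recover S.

The moduli are pairwise coprime; N = 61·197·229 = 2751893.
N/61 = 45113; 45113 ≡ 34 (mod 61); 34·9 ≡ 1, so inverse 9.
N/197 = 13969; 13969 ≡ 179 (mod 197); 179·186 ≡ 1, so inverse 186.
N/229 = 12017; 12017 ≡ 109 (mod 229); 109·208 ≡ 1, so inverse 208.
S ≡ 31·45113·9 + 76·13969·186 + 150·12017·208 = 584982711.
584982711 mod 2751893 = 1581395.

1581395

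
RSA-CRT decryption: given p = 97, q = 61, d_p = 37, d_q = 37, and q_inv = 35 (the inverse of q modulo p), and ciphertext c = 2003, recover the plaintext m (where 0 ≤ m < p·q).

2771

m₁ = c^(d_p) mod p: c ≡ 63 (mod 97), and 63^37 mod 97 = 55.
m₂ = c^(d_q) mod q: c ≡ 51 (mod 61), and 51^37 mod 61 = 26.
h = q_inv·(m₁ − m₂) mod p = 35·(55 − 26) mod 97 = 45.
m = m₂ + h·q = 26 + 45·61 = 2771.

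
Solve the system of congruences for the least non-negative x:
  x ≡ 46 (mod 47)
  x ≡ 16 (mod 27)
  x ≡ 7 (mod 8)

1879

Combine the congruences pairwise.
From x ≡ 46 (mod 47) write x = 46 + 47t. Substituting into x ≡ 16 (mod 27) gives 47t ≡ 24 (mod 27), and since 20⁻¹ ≡ 23 (mod 27), t ≡ 12. Hence x ≡ 46 + 47·12 = 610 (mod 1269).
From x ≡ 610 (mod 1269) write x = 610 + 1269t. Substituting into x ≡ 7 (mod 8) gives 1269t ≡ 5 (mod 8), and since 5⁻¹ ≡ 5 (mod 8), t ≡ 1. Hence x ≡ 610 + 1269·1 = 1879 (mod 10152).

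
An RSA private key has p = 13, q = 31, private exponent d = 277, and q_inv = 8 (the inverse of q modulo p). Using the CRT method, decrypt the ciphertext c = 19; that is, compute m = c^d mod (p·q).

162

d_p = d mod (p−1) = 277 mod 12 = 1; d_q = d mod (q−1) = 7.
m₁ = c^(d_p) mod p: c ≡ 6 (mod 13), and 6^1 mod 13 = 6.
m₂ = c^(d_q) mod q: c ≡ 19 (mod 31), and 19^7 mod 31 = 7.
h = q_inv·(m₁ − m₂) mod p = 8·(6 − 7) mod 13 = 5.
m = m₂ + h·q = 7 + 5·31 = 162.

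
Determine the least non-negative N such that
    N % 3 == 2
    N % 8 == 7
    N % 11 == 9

The moduli are pairwise coprime; M = 3·8·11 = 264.
M/3 = 88; 88 ≡ 1 (mod 3), inverse 1.
M/8 = 33; 33 ≡ 1 (mod 8), inverse 1.
M/11 = 24; 24 ≡ 2 (mod 11); 2·6 ≡ 1, so inverse 6.
N ≡ 2·88·1 + 7·33·1 + 9·24·6 = 1703.
1703 mod 264 = 119.

119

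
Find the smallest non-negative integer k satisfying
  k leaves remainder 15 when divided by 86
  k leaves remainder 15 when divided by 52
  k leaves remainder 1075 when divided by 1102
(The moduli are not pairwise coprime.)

228087

gcd(86, 52) = 2 and 2 | (15 − 15), so the pair is consistent; merging gives k ≡ 15 (mod 2236), where 2236 = lcm(86, 52).
gcd(2236, 1102) = 2 and 2 | (1075 − 15), so the pair is consistent; merging gives k ≡ 228087 (mod 1232036), where 1232036 = lcm(2236, 1102).
The solution is unique modulo lcm(86, 52, 1102) = 1232036.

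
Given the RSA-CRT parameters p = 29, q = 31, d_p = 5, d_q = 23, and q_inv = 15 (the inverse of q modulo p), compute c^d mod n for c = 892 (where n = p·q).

m₁ = c^(d_p) mod p: c ≡ 22 (mod 29), and 22^5 mod 29 = 13.
m₂ = c^(d_q) mod q: c ≡ 24 (mod 31), and 24^23 mod 31 = 21.
h = q_inv·(m₁ − m₂) mod p = 15·(13 − 21) mod 29 = 25.
m = m₂ + h·q = 21 + 25·31 = 796.

796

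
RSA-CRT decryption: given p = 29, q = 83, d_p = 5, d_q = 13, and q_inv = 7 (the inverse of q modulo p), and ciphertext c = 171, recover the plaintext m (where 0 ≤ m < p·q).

47

m₁ = c^(d_p) mod p: c ≡ 26 (mod 29), and 26^5 mod 29 = 18.
m₂ = c^(d_q) mod q: c ≡ 5 (mod 83), and 5^13 mod 83 = 47.
h = q_inv·(m₁ − m₂) mod p = 7·(18 − 47) mod 29 = 0.
m = m₂ + h·q = 47 + 0·83 = 47.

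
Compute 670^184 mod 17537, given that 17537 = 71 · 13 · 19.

Mod 71: 670 ≡ 31; by Fermat, exponent reduces to 184 mod 70 = 44; 31^44 ≡ 36 (mod 71).
Mod 13: 670 ≡ 7; by Fermat, exponent reduces to 184 mod 12 = 4; 7^4 ≡ 9 (mod 13).
Mod 19: 670 ≡ 5; by Fermat, exponent reduces to 184 mod 18 = 4; 5^4 ≡ 17 (mod 19).
Combine by CRT: x ≡ 36 (mod 71), x ≡ 9 (mod 13), x ≡ 17 (mod 19) ⇒ x ≡ 12177 (mod 17537).

12177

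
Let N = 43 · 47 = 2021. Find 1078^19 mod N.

Mod 43: 1078 ≡ 3; 3^19 ≡ 19 (mod 43).
Mod 47: 1078 ≡ 44; 44^19 ≡ 29 (mod 47).
Combine by CRT: x ≡ 19 (mod 43), x ≡ 29 (mod 47) ⇒ x ≡ 922 (mod 2021).

922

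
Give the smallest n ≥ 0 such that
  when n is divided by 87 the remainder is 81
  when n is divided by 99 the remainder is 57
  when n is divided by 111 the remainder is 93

Combine the congruences pairwise.
gcd(87, 99) = 3 and 3 | (57 − 81), so the pair is consistent; merging gives n ≡ 255 (mod 2871), where 2871 = lcm(87, 99).
gcd(2871, 111) = 3 and 3 | (93 − 255), so the pair is consistent; merging gives n ≡ 94998 (mod 106227), where 106227 = lcm(2871, 111).
The solution is unique modulo lcm(87, 99, 111) = 106227.

94998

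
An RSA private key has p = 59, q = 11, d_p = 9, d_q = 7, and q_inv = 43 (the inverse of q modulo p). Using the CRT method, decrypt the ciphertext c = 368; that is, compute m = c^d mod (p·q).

m₁ = c^(d_p) mod p: c ≡ 14 (mod 59), and 14^9 mod 59 = 37.
m₂ = c^(d_q) mod q: c ≡ 5 (mod 11), and 5^7 mod 11 = 3.
h = q_inv·(m₁ − m₂) mod p = 43·(37 − 3) mod 59 = 46.
m = m₂ + h·q = 3 + 46·11 = 509.

509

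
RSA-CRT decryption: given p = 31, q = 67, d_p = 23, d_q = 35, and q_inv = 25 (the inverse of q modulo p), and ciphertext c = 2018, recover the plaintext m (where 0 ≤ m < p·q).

941

m₁ = c^(d_p) mod p: c ≡ 3 (mod 31), and 3^23 mod 31 = 11.
m₂ = c^(d_q) mod q: c ≡ 8 (mod 67), and 8^35 mod 67 = 3.
h = q_inv·(m₁ − m₂) mod p = 25·(11 − 3) mod 31 = 14.
m = m₂ + h·q = 3 + 14·67 = 941.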